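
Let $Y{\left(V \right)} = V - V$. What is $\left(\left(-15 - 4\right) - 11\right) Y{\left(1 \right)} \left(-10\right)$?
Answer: $0$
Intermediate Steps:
$Y{\left(V \right)} = 0$
$\left(\left(-15 - 4\right) - 11\right) Y{\left(1 \right)} \left(-10\right) = \left(\left(-15 - 4\right) - 11\right) 0 \left(-10\right) = \left(-19 - 11\right) 0 \left(-10\right) = \left(-30\right) 0 \left(-10\right) = 0 \left(-10\right) = 0$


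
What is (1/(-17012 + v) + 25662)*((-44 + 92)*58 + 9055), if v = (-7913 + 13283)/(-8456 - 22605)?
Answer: 160539069478605457/528415102 ≈ 3.0381e+8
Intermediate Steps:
v = -5370/31061 (v = 5370/(-31061) = 5370*(-1/31061) = -5370/31061 ≈ -0.17289)
(1/(-17012 + v) + 25662)*((-44 + 92)*58 + 9055) = (1/(-17012 - 5370/31061) + 25662)*((-44 + 92)*58 + 9055) = (1/(-528415102/31061) + 25662)*(48*58 + 9055) = (-31061/528415102 + 25662)*(2784 + 9055) = (13560188316463/528415102)*11839 = 160539069478605457/528415102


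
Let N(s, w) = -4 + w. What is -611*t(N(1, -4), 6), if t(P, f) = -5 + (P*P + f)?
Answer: -39715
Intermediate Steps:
t(P, f) = -5 + f + P² (t(P, f) = -5 + (P² + f) = -5 + (f + P²) = -5 + f + P²)
-611*t(N(1, -4), 6) = -611*(-5 + 6 + (-4 - 4)²) = -611*(-5 + 6 + (-8)²) = -611*(-5 + 6 + 64) = -611*65 = -39715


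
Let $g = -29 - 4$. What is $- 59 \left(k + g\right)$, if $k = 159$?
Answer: $-7434$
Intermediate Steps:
$g = -33$ ($g = -29 - 4 = -33$)
$- 59 \left(k + g\right) = - 59 \left(159 - 33\right) = \left(-59\right) 126 = -7434$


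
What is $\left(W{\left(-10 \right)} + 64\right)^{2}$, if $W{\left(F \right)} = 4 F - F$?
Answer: $1156$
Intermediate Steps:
$W{\left(F \right)} = 3 F$
$\left(W{\left(-10 \right)} + 64\right)^{2} = \left(3 \left(-10\right) + 64\right)^{2} = \left(-30 + 64\right)^{2} = 34^{2} = 1156$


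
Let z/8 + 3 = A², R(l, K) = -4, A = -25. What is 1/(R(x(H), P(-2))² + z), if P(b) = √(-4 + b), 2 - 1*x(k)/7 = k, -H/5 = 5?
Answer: 1/4992 ≈ 0.00020032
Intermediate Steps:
H = -25 (H = -5*5 = -25)
x(k) = 14 - 7*k
z = 4976 (z = -24 + 8*(-25)² = -24 + 8*625 = -24 + 5000 = 4976)
1/(R(x(H), P(-2))² + z) = 1/((-4)² + 4976) = 1/(16 + 4976) = 1/4992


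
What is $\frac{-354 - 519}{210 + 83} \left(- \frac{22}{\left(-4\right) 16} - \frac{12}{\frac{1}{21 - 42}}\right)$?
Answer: $- \frac{7049475}{9376} \approx -751.86$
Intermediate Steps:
$\frac{-354 - 519}{210 + 83} \left(- \frac{22}{\left(-4\right) 16} - \frac{12}{\frac{1}{21 - 42}}\right) = - \frac{873}{293} \left(- \frac{22}{-64} - \frac{12}{\frac{1}{-21}}\right) = \left(-873\right) \frac{1}{293} \left(\left(-22\right) \left(- \frac{1}{64}\right) - \frac{12}{- \frac{1}{21}}\right) = - \frac{873 \left(\frac{11}{32} - -252\right)}{293} = - \frac{873 \left(\frac{11}{32} + 252\right)}{293} = \left(- \frac{873}{293}\right) \frac{8075}{32} = - \frac{7049475}{9376}$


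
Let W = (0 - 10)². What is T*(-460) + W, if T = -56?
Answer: 25860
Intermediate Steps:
W = 100 (W = (-10)² = 100)
T*(-460) + W = -56*(-460) + 100 = 25760 + 100 = 25860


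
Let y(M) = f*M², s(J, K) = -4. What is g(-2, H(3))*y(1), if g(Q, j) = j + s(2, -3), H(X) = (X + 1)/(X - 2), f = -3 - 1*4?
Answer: 0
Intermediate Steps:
f = -7 (f = -3 - 4 = -7)
H(X) = (1 + X)/(-2 + X)
g(Q, j) = -4 + j (g(Q, j) = j - 4 = -4 + j)
y(M) = -7*M²
g(-2, H(3))*y(1) = (-4 + (1 + 3)/(-2 + 3))*(-7*1²) = (-4 + 4/1)*(-7*1) = (-4 + 1*4)*(-7) = (-4 + 4)*(-7) = 0*(-7) = 0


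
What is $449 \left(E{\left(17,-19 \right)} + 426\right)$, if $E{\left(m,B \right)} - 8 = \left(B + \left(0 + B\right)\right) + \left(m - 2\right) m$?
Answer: $292299$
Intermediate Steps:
$E{\left(m,B \right)} = 8 + 2 B + m \left(-2 + m\right)$ ($E{\left(m,B \right)} = 8 + \left(\left(B + \left(0 + B\right)\right) + \left(m - 2\right) m\right) = 8 + \left(\left(B + B\right) + \left(-2 + m\right) m\right) = 8 + \left(2 B + m \left(-2 + m\right)\right) = 8 + 2 B + m \left(-2 + m\right)$)
$449 \left(E{\left(17,-19 \right)} + 426\right) = 449 \left(\left(8 + 17^{2} - 34 + 2 \left(-19\right)\right) + 426\right) = 449 \left(\left(8 + 289 - 34 - 38\right) + 426\right) = 449 \left(225 + 426\right) = 449 \cdot 651 = 292299$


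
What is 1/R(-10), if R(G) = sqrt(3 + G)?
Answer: -I*sqrt(7)/7 ≈ -0.37796*I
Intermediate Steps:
1/R(-10) = 1/(sqrt(3 - 10)) = 1/(sqrt(-7)) = 1/(I*sqrt(7)) = -I*sqrt(7)/7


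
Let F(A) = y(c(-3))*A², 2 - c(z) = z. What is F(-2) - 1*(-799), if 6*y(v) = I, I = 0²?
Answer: 799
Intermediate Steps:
c(z) = 2 - z
I = 0
y(v) = 0 (y(v) = (⅙)*0 = 0)
F(A) = 0 (F(A) = 0*A² = 0)
F(-2) - 1*(-799) = 0 - 1*(-799) = 0 + 799 = 799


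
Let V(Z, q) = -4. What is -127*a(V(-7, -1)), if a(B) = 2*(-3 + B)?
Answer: 1778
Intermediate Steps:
a(B) = -6 + 2*B
-127*a(V(-7, -1)) = -127*(-6 + 2*(-4)) = -127*(-6 - 8) = -127*(-14) = 1778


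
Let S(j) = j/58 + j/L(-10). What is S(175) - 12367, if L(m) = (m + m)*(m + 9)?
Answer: -1433207/116 ≈ -12355.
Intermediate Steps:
L(m) = 2*m*(9 + m) (L(m) = (2*m)*(9 + m) = 2*m*(9 + m))
S(j) = 39*j/580 (S(j) = j/58 + j/((2*(-10)*(9 - 10))) = j*(1/58) + j/((2*(-10)*(-1))) = j/58 + j/20 = 39*j/580)
S(175) - 12367 = (39/580)*175 - 12367 = 1365/116 - 12367 = -1433207/116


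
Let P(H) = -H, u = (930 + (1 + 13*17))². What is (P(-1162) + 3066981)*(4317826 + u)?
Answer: 17319452464990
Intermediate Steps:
u = 1327104 (u = (930 + (1 + 221))² = (930 + 222)² = 1152² = 1327104)
(P(-1162) + 3066981)*(4317826 + u) = (-1*(-1162) + 3066981)*(4317826 + 1327104) = (1162 + 3066981)*5644930 = 3068143*5644930 = 17319452464990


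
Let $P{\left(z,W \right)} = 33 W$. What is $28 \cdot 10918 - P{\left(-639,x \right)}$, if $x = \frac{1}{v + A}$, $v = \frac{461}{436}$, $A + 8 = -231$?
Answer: $\frac{10571554820}{34581} \approx 3.057 \cdot 10^{5}$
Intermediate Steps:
$A = -239$ ($A = -8 - 231 = -239$)
$v = \frac{461}{436}$ ($v = 461 \cdot \frac{1}{436} = \frac{461}{436} \approx 1.0573$)
$x = - \frac{436}{103743}$ ($x = \frac{1}{\frac{461}{436} - 239} = \frac{1}{- \frac{103743}{436}} = - \frac{436}{103743} \approx -0.0042027$)
$28 \cdot 10918 - P{\left(-639,x \right)} = 28 \cdot 10918 - 33 \left(- \frac{436}{103743}\right) = 305704 - - \frac{4796}{34581} = 305704 + \frac{4796}{34581} = \frac{10571554820}{34581}$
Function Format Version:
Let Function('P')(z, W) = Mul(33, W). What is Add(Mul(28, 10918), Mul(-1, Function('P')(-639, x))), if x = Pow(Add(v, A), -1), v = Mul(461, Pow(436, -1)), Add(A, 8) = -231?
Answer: Rational(10571554820, 34581) ≈ 3.0570e+5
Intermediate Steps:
A = -239 (A = Add(-8, -231) = -239)
v = Rational(461, 436) (v = Mul(461, Rational(1, 436)) = Rational(461, 436) ≈ 1.0573)
x = Rational(-436, 103743) (x = Pow(Add(Rational(461, 436), -239), -1) = Pow(Rational(-103743, 436), -1) = Rational(-436, 103743) ≈ -0.0042027)
Add(Mul(28, 10918), Mul(-1, Function('P')(-639, x))) = Add(Mul(28, 10918), Mul(-1, Mul(33, Rational(-436, 103743)))) = Add(305704, Mul(-1, Rational(-4796, 34581))) = Add(305704, Rational(4796, 34581)) = Rational(10571554820, 34581)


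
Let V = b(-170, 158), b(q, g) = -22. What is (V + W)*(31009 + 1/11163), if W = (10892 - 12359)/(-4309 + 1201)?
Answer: -1930065199201/2891217 ≈ -6.6756e+5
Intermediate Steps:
W = 489/1036 (W = -1467/(-3108) = -1467*(-1/3108) = 489/1036 ≈ 0.47201)
V = -22
(V + W)*(31009 + 1/11163) = (-22 + 489/1036)*(31009 + 1/11163) = -22303*(31009 + 1/11163)/1036 = -22303/1036*346153468/11163 = -1930065199201/2891217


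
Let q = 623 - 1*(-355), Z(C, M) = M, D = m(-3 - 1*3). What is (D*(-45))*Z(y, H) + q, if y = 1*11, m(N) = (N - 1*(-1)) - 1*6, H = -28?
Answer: -12882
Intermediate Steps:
m(N) = -5 + N (m(N) = (N + 1) - 6 = (1 + N) - 6 = -5 + N)
D = -11 (D = -5 + (-3 - 1*3) = -5 + (-3 - 3) = -5 - 6 = -11)
y = 11
q = 978 (q = 623 + 355 = 978)
(D*(-45))*Z(y, H) + q = -11*(-45)*(-28) + 978 = 495*(-28) + 978 = -13860 + 978 = -12882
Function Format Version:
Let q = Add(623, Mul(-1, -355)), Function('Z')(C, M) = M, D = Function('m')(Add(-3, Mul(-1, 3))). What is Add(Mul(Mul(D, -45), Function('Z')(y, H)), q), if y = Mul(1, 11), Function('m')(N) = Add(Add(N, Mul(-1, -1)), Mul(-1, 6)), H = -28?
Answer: -12882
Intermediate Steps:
Function('m')(N) = Add(-5, N) (Function('m')(N) = Add(Add(N, 1), -6) = Add(Add(1, N), -6) = Add(-5, N))
D = -11 (D = Add(-5, Add(-3, Mul(-1, 3))) = Add(-5, Add(-3, -3)) = Add(-5, -6) = -11)
y = 11
q = 978 (q = Add(623, 355) = 978)
Add(Mul(Mul(D, -45), Function('Z')(y, H)), q) = Add(Mul(Mul(-11, -45), -28), 978) = Add(Mul(495, -28), 978) = Add(-13860, 978) = -12882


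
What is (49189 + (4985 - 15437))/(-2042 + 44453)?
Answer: 38737/42411 ≈ 0.91337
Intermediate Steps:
(49189 + (4985 - 15437))/(-2042 + 44453) = (49189 - 10452)/42411 = 38737*(1/42411) = 38737/42411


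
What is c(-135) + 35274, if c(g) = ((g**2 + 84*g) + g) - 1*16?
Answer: 42008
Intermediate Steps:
c(g) = -16 + g**2 + 85*g (c(g) = (g**2 + 85*g) - 16 = -16 + g**2 + 85*g)
c(-135) + 35274 = (-16 + (-135)**2 + 85*(-135)) + 35274 = (-16 + 18225 - 11475) + 35274 = 6734 + 35274 = 42008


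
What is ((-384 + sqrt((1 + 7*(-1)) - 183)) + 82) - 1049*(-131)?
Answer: 137117 + 3*I*sqrt(21) ≈ 1.3712e+5 + 13.748*I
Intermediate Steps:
((-384 + sqrt((1 + 7*(-1)) - 183)) + 82) - 1049*(-131) = ((-384 + sqrt((1 - 7) - 183)) + 82) + 137419 = ((-384 + sqrt(-6 - 183)) + 82) + 137419 = ((-384 + sqrt(-189)) + 82) + 137419 = ((-384 + 3*I*sqrt(21)) + 82) + 137419 = (-302 + 3*I*sqrt(21)) + 137419 = 137117 + 3*I*sqrt(21)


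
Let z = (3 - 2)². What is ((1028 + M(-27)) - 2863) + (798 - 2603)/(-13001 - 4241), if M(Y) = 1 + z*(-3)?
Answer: -31671749/17242 ≈ -1836.9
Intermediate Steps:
z = 1 (z = 1² = 1)
M(Y) = -2 (M(Y) = 1 + 1*(-3) = 1 - 3 = -2)
((1028 + M(-27)) - 2863) + (798 - 2603)/(-13001 - 4241) = ((1028 - 2) - 2863) + (798 - 2603)/(-13001 - 4241) = (1026 - 2863) - 1805/(-17242) = -1837 - 1805*(-1/17242) = -1837 + 1805/17242 = -31671749/17242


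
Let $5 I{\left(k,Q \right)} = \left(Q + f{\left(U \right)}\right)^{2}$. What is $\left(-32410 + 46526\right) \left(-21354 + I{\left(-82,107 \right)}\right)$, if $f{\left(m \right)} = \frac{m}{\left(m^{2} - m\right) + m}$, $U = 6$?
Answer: $- \frac{12105426359}{45} \approx -2.6901 \cdot 10^{8}$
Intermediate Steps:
$f{\left(m \right)} = \frac{1}{m}$ ($f{\left(m \right)} = \frac{m}{m^{2}} = \frac{1}{m}$)
$I{\left(k,Q \right)} = \frac{\left(\frac{1}{6} + Q\right)^{2}}{5}$ ($I{\left(k,Q \right)} = \frac{\left(Q + \frac{1}{6}\right)^{2}}{5} = \frac{\left(\frac{1}{6} + Q\right)^{2}}{5}$)
$\left(-32410 + 46526\right) \left(-21354 + I{\left(-82,107 \right)}\right) = \left(-32410 + 46526\right) \left(-21354 + \frac{\left(1 + 6 \cdot 107\right)^{2}}{180}\right) = 14116 \left(-21354 + \frac{\left(1 + 642\right)^{2}}{180}\right) = 14116 \left(-21354 + \frac{643^{2}}{180}\right) = 14116 \left(-21354 + \frac{1}{180} \cdot 413449\right) = 14116 \left(-21354 + \frac{413449}{180}\right) = 14116 \left(- \frac{3430271}{180}\right) = - \frac{12105426359}{45}$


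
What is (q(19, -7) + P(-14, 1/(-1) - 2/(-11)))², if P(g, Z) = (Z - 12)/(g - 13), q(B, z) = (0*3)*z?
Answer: 2209/9801 ≈ 0.22539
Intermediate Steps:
q(B, z) = 0 (q(B, z) = 0*z = 0)
P(g, Z) = (-12 + Z)/(-13 + g)
(q(19, -7) + P(-14, 1/(-1) - 2/(-11)))² = (0 + (-12 + (1/(-1) - 2/(-11)))/(-13 - 14))² = (0 + (-12 + (1*(-1) - 2*(-1/11)))/(-27))² = (0 - (-12 + (-1 + 2/11))/27)² = (0 - (-12 - 9/11)/27)² = (0 - 1/27*(-141/11))² = (0 + 47/99)² = (47/99)² = 2209/9801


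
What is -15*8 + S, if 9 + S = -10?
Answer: -139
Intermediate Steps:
S = -19 (S = -9 - 10 = -19)
-15*8 + S = -15*8 - 19 = -120 - 19 = -139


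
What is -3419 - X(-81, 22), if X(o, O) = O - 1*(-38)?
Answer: -3479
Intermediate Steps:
X(o, O) = 38 + O (X(o, O) = O + 38 = 38 + O)
-3419 - X(-81, 22) = -3419 - (38 + 22) = -3419 - 1*60 = -3419 - 60 = -3479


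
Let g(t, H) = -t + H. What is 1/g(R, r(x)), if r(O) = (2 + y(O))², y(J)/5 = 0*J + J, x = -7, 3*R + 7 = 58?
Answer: 1/1072 ≈ 0.00093284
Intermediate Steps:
R = 17 (R = -7/3 + (⅓)*58 = -7/3 + 58/3 = 17)
y(J) = 5*J (y(J) = 5*(0*J + J) = 5*(0 + J) = 5*J)
r(O) = (2 + 5*O)²
g(t, H) = H - t
1/g(R, r(x)) = 1/((2 + 5*(-7))² - 1*17) = 1/((2 - 35)² - 17) = 1/((-33)² - 17) = 1/(1089 - 17) = 1/1072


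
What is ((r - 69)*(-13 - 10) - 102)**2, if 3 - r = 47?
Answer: 6235009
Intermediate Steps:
r = -44 (r = 3 - 1*47 = 3 - 47 = -44)
((r - 69)*(-13 - 10) - 102)**2 = ((-44 - 69)*(-13 - 10) - 102)**2 = (-113*(-23) - 102)**2 = (2599 - 102)**2 = 2497**2 = 6235009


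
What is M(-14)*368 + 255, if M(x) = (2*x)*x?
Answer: 144511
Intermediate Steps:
M(x) = 2*x²
M(-14)*368 + 255 = (2*(-14)²)*368 + 255 = (2*196)*368 + 255 = 392*368 + 255 = 144256 + 255 = 144511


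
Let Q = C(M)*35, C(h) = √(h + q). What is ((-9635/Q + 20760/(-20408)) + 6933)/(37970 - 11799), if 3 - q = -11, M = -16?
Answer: 17683488/66762221 + 1927*I*√2/366394 ≈ 0.26487 + 0.0074379*I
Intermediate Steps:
q = 14 (q = 3 - 1*(-11) = 3 + 11 = 14)
C(h) = √(14 + h) (C(h) = √(h + 14) = √(14 + h))
Q = 35*I*√2 (Q = √(14 - 16)*35 = √(-2)*35 = (I*√2)*35 = 35*I*√2 ≈ 49.497*I)
((-9635/Q + 20760/(-20408)) + 6933)/(37970 - 11799) = ((-9635*(-I*√2/70) + 20760/(-20408)) + 6933)/(37970 - 11799) = ((-(-1927)*I*√2/14 + 20760*(-1/20408)) + 6933)/26171 = ((1927*I*√2/14 - 2595/2551) + 6933)*(1/26171) = ((-2595/2551 + 1927*I*√2/14) + 6933)*(1/26171) = (17683488/2551 + 1927*I*√2/14)*(1/26171) = 17683488/66762221 + 1927*I*√2/366394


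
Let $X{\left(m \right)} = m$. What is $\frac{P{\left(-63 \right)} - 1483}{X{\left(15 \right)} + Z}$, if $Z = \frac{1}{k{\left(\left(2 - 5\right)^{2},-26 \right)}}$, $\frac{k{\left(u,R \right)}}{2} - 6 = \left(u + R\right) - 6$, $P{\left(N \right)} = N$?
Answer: $- \frac{52564}{509} \approx -103.27$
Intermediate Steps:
$k{\left(u,R \right)} = 2 R + 2 u$ ($k{\left(u,R \right)} = 12 + 2 \left(\left(u + R\right) - 6\right) = 12 + 2 \left(\left(R + u\right) - 6\right) = 12 + 2 \left(-6 + R + u\right) = 12 + \left(-12 + 2 R + 2 u\right) = 2 R + 2 u$)
$Z = - \frac{1}{34}$ ($Z = \frac{1}{2 \left(-26\right) + 2 \left(2 - 5\right)^{2}} = \frac{1}{-52 + 2 \left(-3\right)^{2}} = \frac{1}{-52 + 2 \cdot 9} = \frac{1}{-52 + 18} = \frac{1}{-34} = - \frac{1}{34} \approx -0.029412$)
$\frac{P{\left(-63 \right)} - 1483}{X{\left(15 \right)} + Z} = \frac{-63 - 1483}{15 - \frac{1}{34}} = - \frac{1546}{\frac{509}{34}} = \left(-1546\right) \frac{34}{509} = - \frac{52564}{509}$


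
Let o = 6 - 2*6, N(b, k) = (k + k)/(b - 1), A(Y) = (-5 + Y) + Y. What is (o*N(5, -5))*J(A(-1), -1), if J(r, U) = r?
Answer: -105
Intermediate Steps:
A(Y) = -5 + 2*Y
N(b, k) = 2*k/(-1 + b) (N(b, k) = (2*k)/(-1 + b) = 2*k/(-1 + b))
o = -6 (o = 6 - 12 = -6)
(o*N(5, -5))*J(A(-1), -1) = (-12*(-5)/(-1 + 5))*(-5 + 2*(-1)) = (-12*(-5)/4)*(-5 - 2) = -12*(-5)/4*(-7) = -6*(-5/2)*(-7) = 15*(-7) = -105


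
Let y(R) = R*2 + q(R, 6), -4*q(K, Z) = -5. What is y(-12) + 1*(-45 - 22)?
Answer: -359/4 ≈ -89.750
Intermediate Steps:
q(K, Z) = 5/4 (q(K, Z) = -1/4*(-5) = 5/4)
y(R) = 5/4 + 2*R (y(R) = R*2 + 5/4 = 2*R + 5/4 = 5/4 + 2*R)
y(-12) + 1*(-45 - 22) = (5/4 + 2*(-12)) + 1*(-45 - 22) = (5/4 - 24) + 1*(-67) = -91/4 - 67 = -359/4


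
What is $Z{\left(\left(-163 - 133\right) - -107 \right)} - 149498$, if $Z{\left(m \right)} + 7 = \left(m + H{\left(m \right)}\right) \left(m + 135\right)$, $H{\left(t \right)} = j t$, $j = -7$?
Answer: $-210741$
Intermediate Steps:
$H{\left(t \right)} = - 7 t$
$Z{\left(m \right)} = -7 - 6 m \left(135 + m\right)$ ($Z{\left(m \right)} = -7 + \left(m - 7 m\right) \left(m + 135\right) = -7 + - 6 m \left(135 + m\right) = -7 - 6 m \left(135 + m\right)$)
$Z{\left(\left(-163 - 133\right) - -107 \right)} - 149498 = \left(-7 - 810 \left(\left(-163 - 133\right) - -107\right) - 6 \left(\left(-163 - 133\right) - -107\right)^{2}\right) - 149498 = \left(-7 - 810 \left(\left(-163 - 133\right) + 107\right) - 6 \left(\left(-163 - 133\right) + 107\right)^{2}\right) - 149498 = \left(-7 - 810 \left(-296 + 107\right) - 6 \left(-296 + 107\right)^{2}\right) - 149498 = \left(-7 - -153090 - 6 \left(-189\right)^{2}\right) - 149498 = \left(-7 + 153090 - 214326\right) - 149498 = -61243 - 149498 = -210741$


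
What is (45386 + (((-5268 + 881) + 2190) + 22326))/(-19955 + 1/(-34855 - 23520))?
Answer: -3824438125/1164873126 ≈ -3.2831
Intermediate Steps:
(45386 + (((-5268 + 881) + 2190) + 22326))/(-19955 + 1/(-34855 - 23520)) = (45386 + ((-4387 + 2190) + 22326))/(-19955 + 1/(-58375)) = (45386 + (-2197 + 22326))/(-19955 - 1/58375) = (45386 + 20129)/(-1164873126/58375) = 65515*(-58375/1164873126) = -3824438125/1164873126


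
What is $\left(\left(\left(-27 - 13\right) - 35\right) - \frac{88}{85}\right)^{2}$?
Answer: $\frac{41770369}{7225} \approx 5781.4$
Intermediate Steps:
$\left(\left(\left(-27 - 13\right) - 35\right) - \frac{88}{85}\right)^{2} = \left(\left(-40 - 35\right) - \frac{88}{85}\right)^{2} = \left(-75 - \frac{88}{85}\right)^{2} = \left(- \frac{6463}{85}\right)^{2} = \frac{41770369}{7225}$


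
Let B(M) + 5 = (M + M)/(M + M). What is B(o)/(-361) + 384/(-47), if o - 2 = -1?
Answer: -138436/16967 ≈ -8.1591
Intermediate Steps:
o = 1 (o = 2 - 1 = 1)
B(M) = -4 (B(M) = -5 + (M + M)/(M + M) = -5 + (2*M)/((2*M)) = -5 + (2*M)*(1/(2*M)) = -5 + 1 = -4)
B(o)/(-361) + 384/(-47) = -4/(-361) + 384/(-47) = -4*(-1/361) + 384*(-1/47) = 4/361 - 384/47 = -138436/16967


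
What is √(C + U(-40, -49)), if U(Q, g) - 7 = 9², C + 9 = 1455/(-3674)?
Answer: √1061018134/3674 ≈ 8.8659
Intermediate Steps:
C = -34521/3674 (C = -9 + 1455/(-3674) = -9 + 1455*(-1/3674) = -9 - 1455/3674 = -34521/3674 ≈ -9.3960)
U(Q, g) = 88 (U(Q, g) = 7 + 9² = 7 + 81 = 88)
√(C + U(-40, -49)) = √(-34521/3674 + 88) = √(288791/3674) = √1061018134/3674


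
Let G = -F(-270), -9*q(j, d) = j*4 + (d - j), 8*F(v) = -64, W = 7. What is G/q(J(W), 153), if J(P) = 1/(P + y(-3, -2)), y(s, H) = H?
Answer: -15/32 ≈ -0.46875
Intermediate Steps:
F(v) = -8 (F(v) = (⅛)*(-64) = -8)
J(P) = 1/(-2 + P) (J(P) = 1/(P - 2) = 1/(-2 + P))
q(j, d) = -j/3 - d/9 (q(j, d) = -(j*4 + (d - j))/9 = -(4*j + (d - j))/9 = -(d + 3*j)/9 = -j/3 - d/9)
G = 8 (G = -1*(-8) = 8)
G/q(J(W), 153) = 8/(-1/(3*(-2 + 7)) - ⅑*153) = 8/(-⅓/5 - 17) = 8/(-⅓*⅕ - 17) = 8/(-1/15 - 17) = 8/(-256/15) = 8*(-15/256) = -15/32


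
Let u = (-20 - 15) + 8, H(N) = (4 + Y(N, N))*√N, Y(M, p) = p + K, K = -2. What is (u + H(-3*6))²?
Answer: -3879 + 2592*I*√2 ≈ -3879.0 + 3665.6*I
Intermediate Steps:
Y(M, p) = -2 + p (Y(M, p) = p - 2 = -2 + p)
H(N) = √N*(2 + N) (H(N) = (4 + (-2 + N))*√N = (2 + N)*√N = √N*(2 + N))
u = -27 (u = -35 + 8 = -27)
(u + H(-3*6))² = (-27 + √(-3*6)*(2 - 3*6))² = (-27 + √(-18)*(2 - 18))² = (-27 + (3*I*√2)*(-16))² = (-27 - 48*I*√2)²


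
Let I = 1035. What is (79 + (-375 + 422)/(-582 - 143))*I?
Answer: 11846196/145 ≈ 81698.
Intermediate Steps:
(79 + (-375 + 422)/(-582 - 143))*I = (79 + (-375 + 422)/(-582 - 143))*1035 = (79 + 47/(-725))*1035 = (79 + 47*(-1/725))*1035 = (79 - 47/725)*1035 = (57228/725)*1035 = 11846196/145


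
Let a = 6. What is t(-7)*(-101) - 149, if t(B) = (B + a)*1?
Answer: -48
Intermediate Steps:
t(B) = 6 + B (t(B) = (B + 6)*1 = (6 + B)*1 = 6 + B)
t(-7)*(-101) - 149 = (6 - 7)*(-101) - 149 = -1*(-101) - 149 = 101 - 149 = -48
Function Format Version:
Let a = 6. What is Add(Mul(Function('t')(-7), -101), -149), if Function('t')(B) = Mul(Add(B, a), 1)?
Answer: -48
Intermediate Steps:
Function('t')(B) = Add(6, B) (Function('t')(B) = Mul(Add(B, 6), 1) = Mul(Add(6, B), 1) = Add(6, B))
Add(Mul(Function('t')(-7), -101), -149) = Add(Mul(Add(6, -7), -101), -149) = Add(Mul(-1, -101), -149) = Add(101, -149) = -48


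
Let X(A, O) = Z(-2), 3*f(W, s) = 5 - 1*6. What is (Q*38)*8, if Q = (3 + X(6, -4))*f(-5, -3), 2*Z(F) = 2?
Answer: -1216/3 ≈ -405.33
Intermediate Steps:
f(W, s) = -1/3 (f(W, s) = (5 - 1*6)/3 = (5 - 6)/3 = (1/3)*(-1) = -1/3)
Z(F) = 1 (Z(F) = (1/2)*2 = 1)
X(A, O) = 1
Q = -4/3 (Q = (3 + 1)*(-1/3) = 4*(-1/3) = -4/3 ≈ -1.3333)
(Q*38)*8 = -4/3*38*8 = -152/3*8 = -1216/3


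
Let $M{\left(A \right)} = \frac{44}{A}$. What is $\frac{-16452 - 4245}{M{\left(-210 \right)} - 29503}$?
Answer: $\frac{2173185}{3097837} \approx 0.70152$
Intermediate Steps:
$\frac{-16452 - 4245}{M{\left(-210 \right)} - 29503} = \frac{-16452 - 4245}{\frac{44}{-210} - 29503} = - \frac{20697}{44 \left(- \frac{1}{210}\right) - 29503} = - \frac{20697}{- \frac{22}{105} - 29503} = - \frac{20697}{- \frac{3097837}{105}} = \left(-20697\right) \left(- \frac{105}{3097837}\right) = \frac{2173185}{3097837}$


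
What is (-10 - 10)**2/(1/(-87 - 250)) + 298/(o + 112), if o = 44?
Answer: -10514251/78 ≈ -1.3480e+5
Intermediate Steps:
(-10 - 10)**2/(1/(-87 - 250)) + 298/(o + 112) = (-10 - 10)**2/(1/(-87 - 250)) + 298/(44 + 112) = (-20)**2/(1/(-337)) + 298/156 = 400/(-1/337) + 298*(1/156) = 400*(-337) + 149/78 = -134800 + 149/78 = -10514251/78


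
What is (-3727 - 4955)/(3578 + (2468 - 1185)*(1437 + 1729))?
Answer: -4341/2032778 ≈ -0.0021355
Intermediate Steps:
(-3727 - 4955)/(3578 + (2468 - 1185)*(1437 + 1729)) = -8682/(3578 + 1283*3166) = -8682/(3578 + 4061978) = -8682/4065556 = -8682*1/4065556 = -4341/2032778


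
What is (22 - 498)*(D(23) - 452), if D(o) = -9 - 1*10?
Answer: 224196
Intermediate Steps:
D(o) = -19 (D(o) = -9 - 10 = -19)
(22 - 498)*(D(23) - 452) = (22 - 498)*(-19 - 452) = -476*(-471) = 224196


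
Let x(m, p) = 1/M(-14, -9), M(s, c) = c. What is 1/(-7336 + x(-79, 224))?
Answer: -9/66025 ≈ -0.00013631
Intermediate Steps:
x(m, p) = -⅑ (x(m, p) = 1/(-9) = -⅑)
1/(-7336 + x(-79, 224)) = 1/(-7336 - ⅑) = 1/(-66025/9) = -9/66025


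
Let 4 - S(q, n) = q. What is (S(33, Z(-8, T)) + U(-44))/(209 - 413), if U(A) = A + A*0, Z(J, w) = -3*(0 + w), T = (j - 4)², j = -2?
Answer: 73/204 ≈ 0.35784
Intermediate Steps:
T = 36 (T = (-2 - 4)² = (-6)² = 36)
Z(J, w) = -3*w
S(q, n) = 4 - q
U(A) = A (U(A) = A + 0 = A)
(S(33, Z(-8, T)) + U(-44))/(209 - 413) = ((4 - 1*33) - 44)/(209 - 413) = ((4 - 33) - 44)/(-204) = (-29 - 44)*(-1/204) = -73*(-1/204) = 73/204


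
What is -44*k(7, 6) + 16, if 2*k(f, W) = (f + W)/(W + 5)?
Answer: -10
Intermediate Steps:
k(f, W) = (W + f)/(2*(5 + W)) (k(f, W) = ((f + W)/(W + 5))/2 = ((W + f)/(5 + W))/2 = (W + f)/(2*(5 + W)))
-44*k(7, 6) + 16 = -22*(6 + 7)/(5 + 6) + 16 = -22*13/11 + 16 = -44*13/22 + 16 = -26 + 16 = -10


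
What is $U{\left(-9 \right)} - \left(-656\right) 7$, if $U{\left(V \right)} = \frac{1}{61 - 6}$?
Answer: $\frac{252561}{55} \approx 4592.0$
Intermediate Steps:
$U{\left(V \right)} = \frac{1}{55}$
$U{\left(-9 \right)} - \left(-656\right) 7 = \frac{1}{55} - \left(-656\right) 7 = \frac{1}{55} - -4592 = \frac{1}{55} + 4592 = \frac{252561}{55}$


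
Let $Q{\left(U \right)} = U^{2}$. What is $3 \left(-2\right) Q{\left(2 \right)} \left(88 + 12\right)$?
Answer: $-2400$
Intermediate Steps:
$3 \left(-2\right) Q{\left(2 \right)} \left(88 + 12\right) = 3 \left(-2\right) 2^{2} \left(88 + 12\right) = \left(-6\right) 4 \cdot 100 = \left(-24\right) 100 = -2400$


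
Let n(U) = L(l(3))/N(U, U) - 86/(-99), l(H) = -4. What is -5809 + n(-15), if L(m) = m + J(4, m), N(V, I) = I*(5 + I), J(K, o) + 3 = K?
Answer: -28750349/4950 ≈ -5808.1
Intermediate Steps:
J(K, o) = -3 + K
L(m) = 1 + m (L(m) = m + (-3 + 4) = m + 1 = 1 + m)
n(U) = 86/99 - 3/(U*(5 + U)) (n(U) = (1 - 4)/((U*(5 + U))) - 86/(-99) = -3/(U*(5 + U)) - 86*(-1/99) = -3/(U*(5 + U)) + 86/99 = 86/99 - 3/(U*(5 + U)))
-5809 + n(-15) = -5809 + (1/99)*(-297 + 86*(-15)*(5 - 15))/(-15*(5 - 15)) = -5809 + (1/99)*(-1/15)*(-297 + 86*(-15)*(-10))/(-10) = -5809 + (1/99)*(-1/15)*(-⅒)*(-297 + 12900) = -5809 + (1/99)*(-1/15)*(-⅒)*12603 = -5809 + 4201/4950 = -28750349/4950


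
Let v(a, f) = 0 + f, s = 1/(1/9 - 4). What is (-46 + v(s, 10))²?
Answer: 1296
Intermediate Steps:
s = -9/35 (s = 1/(⅑ - 4) = 1/(-35/9) = -9/35 ≈ -0.25714)
v(a, f) = f
(-46 + v(s, 10))² = (-46 + 10)² = (-36)² = 1296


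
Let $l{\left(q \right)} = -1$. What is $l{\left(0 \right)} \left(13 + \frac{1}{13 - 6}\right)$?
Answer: $- \frac{92}{7} \approx -13.143$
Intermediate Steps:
$l{\left(0 \right)} \left(13 + \frac{1}{13 - 6}\right) = - (13 + \frac{1}{13 - 6}) = - (13 + \frac{1}{7}) = \left(-1\right) \frac{92}{7} = - \frac{92}{7}$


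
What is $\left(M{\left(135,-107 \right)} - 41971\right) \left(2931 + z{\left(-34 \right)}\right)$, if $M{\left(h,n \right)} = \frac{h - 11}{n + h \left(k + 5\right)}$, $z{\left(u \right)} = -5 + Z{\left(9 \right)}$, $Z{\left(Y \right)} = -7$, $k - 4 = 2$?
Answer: $- \frac{84411516483}{689} \approx -1.2251 \cdot 10^{8}$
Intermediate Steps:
$k = 6$ ($k = 4 + 2 = 6$)
$z{\left(u \right)} = -12$ ($z{\left(u \right)} = -5 - 7 = -12$)
$M{\left(h,n \right)} = \frac{-11 + h}{n + 11 h}$ ($M{\left(h,n \right)} = \frac{h - 11}{n + h \left(6 + 5\right)} = \frac{-11 + h}{n + h 11} = \frac{-11 + h}{n + 11 h}$)
$\left(M{\left(135,-107 \right)} - 41971\right) \left(2931 + z{\left(-34 \right)}\right) = \left(\frac{-11 + 135}{-107 + 11 \cdot 135} - 41971\right) \left(2931 - 12\right) = \left(\frac{1}{-107 + 1485} \cdot 124 - 41971\right) 2919 = \left(\frac{1}{1378} \cdot 124 - 41971\right) 2919 = \left(\frac{62}{689} - 41971\right) 2919 = \left(- \frac{28917957}{689}\right) 2919 = - \frac{84411516483}{689}$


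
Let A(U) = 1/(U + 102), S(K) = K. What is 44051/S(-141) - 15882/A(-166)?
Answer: 143275117/141 ≈ 1.0161e+6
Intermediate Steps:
A(U) = 1/(102 + U)
44051/S(-141) - 15882/A(-166) = 44051/(-141) - 15882/(1/(102 - 166)) = 44051*(-1/141) - 15882/(1/(-64)) = -44051/141 - 15882/(-1/64) = -44051/141 - 15882*(-64) = -44051/141 + 1016448 = 143275117/141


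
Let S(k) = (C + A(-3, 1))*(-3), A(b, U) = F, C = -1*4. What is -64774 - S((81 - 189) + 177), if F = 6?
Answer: -64768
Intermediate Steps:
C = -4
A(b, U) = 6
S(k) = -6 (S(k) = (-4 + 6)*(-3) = 2*(-3) = -6)
-64774 - S((81 - 189) + 177) = -64774 - 1*(-6) = -64774 + 6 = -64768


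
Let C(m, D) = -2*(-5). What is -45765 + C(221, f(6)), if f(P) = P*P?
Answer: -45755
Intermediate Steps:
f(P) = P²
C(m, D) = 10
-45765 + C(221, f(6)) = -45765 + 10 = -45755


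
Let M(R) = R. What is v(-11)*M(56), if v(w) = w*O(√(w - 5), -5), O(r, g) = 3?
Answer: -1848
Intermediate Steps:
v(w) = 3*w (v(w) = w*3 = 3*w)
v(-11)*M(56) = (3*(-11))*56 = -33*56 = -1848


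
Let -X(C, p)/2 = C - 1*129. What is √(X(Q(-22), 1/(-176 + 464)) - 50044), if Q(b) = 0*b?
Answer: I*√49786 ≈ 223.13*I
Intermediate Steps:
Q(b) = 0
X(C, p) = 258 - 2*C (X(C, p) = -2*(C - 1*129) = -2*(C - 129) = -2*(-129 + C) = 258 - 2*C)
√(X(Q(-22), 1/(-176 + 464)) - 50044) = √((258 - 2*0) - 50044) = √((258 + 0) - 50044) = √(258 - 50044) = √(-49786) = I*√49786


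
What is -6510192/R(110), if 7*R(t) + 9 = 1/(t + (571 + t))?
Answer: 18023466552/3559 ≈ 5.0642e+6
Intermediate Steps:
R(t) = -9/7 + 1/(7*(571 + 2*t)) (R(t) = -9/7 + 1/(7*(t + (571 + t))) = -9/7 + 1/(7*(571 + 2*t)))
-6510192/R(110) = -6510192*7*(571 + 2*110)/(2*(-2569 - 9*110)) = -6510192*7*(571 + 220)/(2*(-2569 - 990)) = -6510192/((2/7)*(-3559)/791) = -6510192/((2/7)*(1/791)*(-3559)) = -6510192/(-7118/5537) = -6510192*(-5537/7118) = 18023466552/3559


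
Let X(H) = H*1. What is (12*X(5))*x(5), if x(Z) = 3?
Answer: 180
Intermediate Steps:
X(H) = H
(12*X(5))*x(5) = (12*5)*3 = 60*3 = 180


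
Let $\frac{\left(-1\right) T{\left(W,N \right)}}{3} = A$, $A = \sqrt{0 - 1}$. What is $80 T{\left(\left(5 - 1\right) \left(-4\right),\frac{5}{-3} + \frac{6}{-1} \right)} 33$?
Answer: $- 7920 i \approx - 7920.0 i$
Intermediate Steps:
$A = i$ ($A = \sqrt{-1} = i \approx 1.0 i$)
$T{\left(W,N \right)} = - 3 i$
$80 T{\left(\left(5 - 1\right) \left(-4\right),\frac{5}{-3} + \frac{6}{-1} \right)} 33 = 80 \left(- 3 i\right) 33 = - 240 i 33 = - 7920 i$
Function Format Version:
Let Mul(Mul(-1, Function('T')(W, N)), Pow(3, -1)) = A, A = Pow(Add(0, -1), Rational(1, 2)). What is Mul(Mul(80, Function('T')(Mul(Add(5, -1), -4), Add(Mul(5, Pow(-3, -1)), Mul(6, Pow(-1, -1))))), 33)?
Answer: Mul(-7920, I) ≈ Mul(-7920.0, I)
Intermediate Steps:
A = I (A = Pow(-1, Rational(1, 2)) = I ≈ Mul(1.0000, I))
Function('T')(W, N) = Mul(-3, I)
Mul(Mul(80, Function('T')(Mul(Add(5, -1), -4), Add(Mul(5, Pow(-3, -1)), Mul(6, Pow(-1, -1))))), 33) = Mul(Mul(80, Mul(-3, I)), 33) = Mul(Mul(-240, I), 33) = Mul(-7920, I)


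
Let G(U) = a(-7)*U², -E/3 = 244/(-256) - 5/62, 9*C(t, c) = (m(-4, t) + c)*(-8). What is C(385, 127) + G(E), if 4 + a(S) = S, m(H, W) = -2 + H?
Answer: -7558377299/35426304 ≈ -213.35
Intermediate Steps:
a(S) = -4 + S
C(t, c) = 16/3 - 8*c/9 (C(t, c) = (((-2 - 4) + c)*(-8))/9 = ((-6 + c)*(-8))/9 = (48 - 8*c)/9 = 16/3 - 8*c/9)
E = 6153/1984 (E = -3*(244/(-256) - 5/62) = -3*(244*(-1/256) - 5*1/62) = -3*(-61/64 - 5/62) = -3*(-2051/1984) = 6153/1984 ≈ 3.1013)
G(U) = -11*U² (G(U) = (-4 - 7)*U² = -11*U²)
C(385, 127) + G(E) = (16/3 - 8/9*127) - 11*(6153/1984)² = (16/3 - 1016/9) - 11*37859409/3936256 = -968/9 - 416453499/3936256 = -7558377299/35426304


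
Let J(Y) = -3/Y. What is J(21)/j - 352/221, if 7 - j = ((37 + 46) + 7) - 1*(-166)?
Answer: -613315/385203 ≈ -1.5922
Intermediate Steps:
j = -249 (j = 7 - (((37 + 46) + 7) - 1*(-166)) = 7 - ((83 + 7) + 166) = 7 - (90 + 166) = 7 - 1*256 = 7 - 256 = -249)
J(21)/j - 352/221 = -3/21/(-249) - 352/221 = -3*1/21*(-1/249) - 352*1/221 = -⅐*(-1/249) - 352/221 = 1/1743 - 352/221 = -613315/385203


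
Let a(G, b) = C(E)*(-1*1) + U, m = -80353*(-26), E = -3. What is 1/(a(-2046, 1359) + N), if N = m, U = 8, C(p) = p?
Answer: 1/2089189 ≈ 4.7865e-7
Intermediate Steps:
m = 2089178
N = 2089178
a(G, b) = 11 (a(G, b) = -(-3) + 8 = -3*(-1) + 8 = 3 + 8 = 11)
1/(a(-2046, 1359) + N) = 1/(11 + 2089178) = 1/2089189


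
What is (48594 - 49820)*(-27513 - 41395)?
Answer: 84481208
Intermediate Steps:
(48594 - 49820)*(-27513 - 41395) = -1226*(-68908) = 84481208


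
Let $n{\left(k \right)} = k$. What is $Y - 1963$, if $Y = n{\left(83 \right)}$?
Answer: $-1880$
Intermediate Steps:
$Y = 83$
$Y - 1963 = 83 - 1963 = -1880$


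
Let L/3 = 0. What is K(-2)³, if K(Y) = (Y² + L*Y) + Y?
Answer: 8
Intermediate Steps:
L = 0 (L = 3*0 = 0)
K(Y) = Y + Y² (K(Y) = (Y² + 0*Y) + Y = (Y² + 0) + Y = Y² + Y = Y + Y²)
K(-2)³ = (-2*(1 - 2))³ = (-2*(-1))³ = 2³ = 8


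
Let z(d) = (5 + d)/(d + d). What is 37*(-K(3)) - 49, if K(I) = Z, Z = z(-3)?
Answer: -110/3 ≈ -36.667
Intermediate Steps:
z(d) = (5 + d)/(2*d) (z(d) = (5 + d)/((2*d)) = (5 + d)*(1/(2*d)) = (5 + d)/(2*d))
Z = -⅓ (Z = (½)*(5 - 3)/(-3) = (½)*(-⅓)*2 = -⅓ ≈ -0.33333)
K(I) = -⅓
37*(-K(3)) - 49 = 37*(-1*(-⅓)) - 49 = 37*(⅓) - 49 = 37/3 - 49 = -110/3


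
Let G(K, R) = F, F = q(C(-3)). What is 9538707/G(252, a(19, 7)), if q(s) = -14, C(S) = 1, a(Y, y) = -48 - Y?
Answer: -9538707/14 ≈ -6.8134e+5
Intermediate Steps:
F = -14
G(K, R) = -14
9538707/G(252, a(19, 7)) = 9538707/(-14) = 9538707*(-1/14) = -9538707/14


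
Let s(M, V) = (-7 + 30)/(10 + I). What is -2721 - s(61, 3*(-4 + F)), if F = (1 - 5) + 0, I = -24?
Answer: -38071/14 ≈ -2719.4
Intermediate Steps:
F = -4 (F = -4 + 0 = -4)
s(M, V) = -23/14 (s(M, V) = (-7 + 30)/(10 - 24) = 23/(-14) = 23*(-1/14) = -23/14)
-2721 - s(61, 3*(-4 + F)) = -2721 - 1*(-23/14) = -2721 + 23/14 = -38071/14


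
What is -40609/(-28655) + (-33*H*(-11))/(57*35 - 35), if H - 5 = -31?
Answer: -3817045/1123276 ≈ -3.3981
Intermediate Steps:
H = -26 (H = 5 - 31 = -26)
-40609/(-28655) + (-33*H*(-11))/(57*35 - 35) = -40609/(-28655) + (-33*(-26)*(-11))/(57*35 - 35) = -40609*(-1/28655) + (858*(-11))/(1995 - 35) = 40609/28655 - 9438/1960 = 40609/28655 - 9438*1/1960 = 40609/28655 - 4719/980 = -3817045/1123276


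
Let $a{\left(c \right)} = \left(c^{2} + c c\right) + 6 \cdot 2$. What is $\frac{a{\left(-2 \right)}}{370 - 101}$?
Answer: $\frac{20}{269} \approx 0.074349$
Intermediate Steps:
$a{\left(c \right)} = 12 + 2 c^{2}$ ($a{\left(c \right)} = \left(c^{2} + c^{2}\right) + 12 = 2 c^{2} + 12 = 12 + 2 c^{2}$)
$\frac{a{\left(-2 \right)}}{370 - 101} = \frac{12 + 2 \left(-2\right)^{2}}{370 - 101} = \frac{12 + 2 \cdot 4}{269} = \left(12 + 8\right) \frac{1}{269} = 20 \cdot \frac{1}{269} = \frac{20}{269}$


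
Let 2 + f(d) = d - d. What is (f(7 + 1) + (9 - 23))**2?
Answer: 256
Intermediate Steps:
f(d) = -2 (f(d) = -2 + (d - d) = -2 + 0 = -2)
(f(7 + 1) + (9 - 23))**2 = (-2 + (9 - 23))**2 = (-2 - 14)**2 = (-16)**2 = 256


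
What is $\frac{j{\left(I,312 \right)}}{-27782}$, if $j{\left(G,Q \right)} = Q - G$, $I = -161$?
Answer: $- \frac{473}{27782} \approx -0.017025$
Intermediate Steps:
$\frac{j{\left(I,312 \right)}}{-27782} = \frac{312 - -161}{-27782} = \left(312 + 161\right) \left(- \frac{1}{27782}\right) = 473 \left(- \frac{1}{27782}\right) = - \frac{473}{27782}$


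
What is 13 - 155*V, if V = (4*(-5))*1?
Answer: 3113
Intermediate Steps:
V = -20 (V = -20*1 = -20)
13 - 155*V = 13 - 155*(-20) = 13 + 3100 = 3113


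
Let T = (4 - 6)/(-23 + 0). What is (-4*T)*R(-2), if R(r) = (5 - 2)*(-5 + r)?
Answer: 168/23 ≈ 7.3043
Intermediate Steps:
T = 2/23 (T = -2/(-23) = -2*(-1/23) = 2/23 ≈ 0.086957)
R(r) = -15 + 3*r (R(r) = 3*(-5 + r) = -15 + 3*r)
(-4*T)*R(-2) = (-4*2/23)*(-15 + 3*(-2)) = -8*(-15 - 6)/23 = -8/23*(-21) = 168/23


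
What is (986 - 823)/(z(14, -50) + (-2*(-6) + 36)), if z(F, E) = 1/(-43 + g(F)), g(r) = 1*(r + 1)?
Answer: 4564/1343 ≈ 3.3984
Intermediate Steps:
g(r) = 1 + r (g(r) = 1*(1 + r) = 1 + r)
z(F, E) = 1/(-42 + F) (z(F, E) = 1/(-43 + (1 + F)) = 1/(-42 + F))
(986 - 823)/(z(14, -50) + (-2*(-6) + 36)) = (986 - 823)/(1/(-42 + 14) + (-2*(-6) + 36)) = 163/(1/(-28) + (12 + 36)) = 163/(-1/28 + 48) = 163/(1343/28) = 163*(28/1343) = 4564/1343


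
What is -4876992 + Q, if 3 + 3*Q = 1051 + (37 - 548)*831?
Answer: -15054569/3 ≈ -5.0182e+6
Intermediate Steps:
Q = -423593/3 (Q = -1 + (1051 + (37 - 548)*831)/3 = -1 + (1051 - 511*831)/3 = -1 + (1051 - 424641)/3 = -1 + (1/3)*(-423590) = -1 - 423590/3 = -423593/3 ≈ -1.4120e+5)
-4876992 + Q = -4876992 - 423593/3 = -15054569/3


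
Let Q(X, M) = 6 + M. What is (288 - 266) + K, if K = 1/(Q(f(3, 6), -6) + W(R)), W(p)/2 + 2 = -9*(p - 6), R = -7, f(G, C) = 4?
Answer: 5061/230 ≈ 22.004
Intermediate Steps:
W(p) = 104 - 18*p (W(p) = -4 + 2*(-9*(p - 6)) = -4 + 2*(-9*(-6 + p)) = -4 + 2*(54 - 9*p) = -4 + (108 - 18*p) = 104 - 18*p)
K = 1/230 (K = 1/((6 - 6) + (104 - 18*(-7))) = 1/(0 + (104 + 126)) = 1/(0 + 230) = 1/230 ≈ 0.0043478)
(288 - 266) + K = (288 - 266) + 1/230 = 22 + 1/230 = 5061/230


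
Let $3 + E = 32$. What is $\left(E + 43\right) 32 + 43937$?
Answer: $46241$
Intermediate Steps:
$E = 29$ ($E = -3 + 32 = 29$)
$\left(E + 43\right) 32 + 43937 = \left(29 + 43\right) 32 + 43937 = 72 \cdot 32 + 43937 = 2304 + 43937 = 46241$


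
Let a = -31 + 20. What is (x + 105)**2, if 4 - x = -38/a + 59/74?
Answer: 7270120225/662596 ≈ 10972.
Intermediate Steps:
a = -11
x = -205/814 (x = 4 - (-38/(-11) + 59/74) = 4 - (-38*(-1/11) + 59*(1/74)) = 4 - (38/11 + 59/74) = 4 - 1*3461/814 = 4 - 3461/814 = -205/814 ≈ -0.25184)
(x + 105)**2 = (-205/814 + 105)**2 = (85265/814)**2 = 7270120225/662596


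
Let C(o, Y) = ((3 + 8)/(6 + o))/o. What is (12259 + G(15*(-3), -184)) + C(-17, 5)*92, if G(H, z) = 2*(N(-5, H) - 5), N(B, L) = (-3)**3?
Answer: 207407/17 ≈ 12200.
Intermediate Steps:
N(B, L) = -27
C(o, Y) = 11/(o*(6 + o)) (C(o, Y) = (11/(6 + o))/o = 11/(o*(6 + o)))
G(H, z) = -64 (G(H, z) = 2*(-27 - 5) = 2*(-32) = -64)
(12259 + G(15*(-3), -184)) + C(-17, 5)*92 = (12259 - 64) + (11/(-17*(6 - 17)))*92 = 12195 + (11*(-1/17)/(-11))*92 = 12195 + (11*(-1/17)*(-1/11))*92 = 12195 + (1/17)*92 = 12195 + 92/17 = 207407/17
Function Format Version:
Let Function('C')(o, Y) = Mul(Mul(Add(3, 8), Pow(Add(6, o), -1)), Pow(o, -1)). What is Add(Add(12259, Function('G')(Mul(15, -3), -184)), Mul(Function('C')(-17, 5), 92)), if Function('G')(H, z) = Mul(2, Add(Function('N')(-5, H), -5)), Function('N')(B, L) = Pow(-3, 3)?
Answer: Rational(207407, 17) ≈ 12200.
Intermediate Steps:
Function('N')(B, L) = -27
Function('C')(o, Y) = Mul(11, Pow(o, -1), Pow(Add(6, o), -1)) (Function('C')(o, Y) = Mul(Mul(11, Pow(Add(6, o), -1)), Pow(o, -1)) = Mul(11, Pow(o, -1), Pow(Add(6, o), -1)))
Function('G')(H, z) = -64 (Function('G')(H, z) = Mul(2, Add(-27, -5)) = Mul(2, -32) = -64)
Add(Add(12259, Function('G')(Mul(15, -3), -184)), Mul(Function('C')(-17, 5), 92)) = Add(Add(12259, -64), Mul(Mul(11, Pow(-17, -1), Pow(Add(6, -17), -1)), 92)) = Add(12195, Mul(Mul(11, Rational(-1, 17), Pow(-11, -1)), 92)) = Add(12195, Mul(Mul(11, Rational(-1, 17), Rational(-1, 11)), 92)) = Add(12195, Mul(Rational(1, 17), 92)) = Add(12195, Rational(92, 17)) = Rational(207407, 17)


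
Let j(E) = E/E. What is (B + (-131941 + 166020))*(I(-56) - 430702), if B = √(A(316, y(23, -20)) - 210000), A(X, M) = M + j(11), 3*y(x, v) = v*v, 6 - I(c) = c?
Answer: -14675780560 - 430640*I*√1888791/3 ≈ -1.4676e+10 - 1.9728e+8*I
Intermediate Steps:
I(c) = 6 - c
j(E) = 1
y(x, v) = v²/3 (y(x, v) = (v*v)/3 = v²/3)
A(X, M) = 1 + M (A(X, M) = M + 1 = 1 + M)
B = I*√1888791/3 (B = √((1 + (⅓)*(-20)²) - 210000) = √((1 + (⅓)*400) - 210000) = √((1 + 400/3) - 210000) = √(403/3 - 210000) = √(-629597/3) = I*√1888791/3 ≈ 458.11*I)
(B + (-131941 + 166020))*(I(-56) - 430702) = (I*√1888791/3 + (-131941 + 166020))*((6 - 1*(-56)) - 430702) = (I*√1888791/3 + 34079)*((6 + 56) - 430702) = (34079 + I*√1888791/3)*(62 - 430702) = (34079 + I*√1888791/3)*(-430640) = -14675780560 - 430640*I*√1888791/3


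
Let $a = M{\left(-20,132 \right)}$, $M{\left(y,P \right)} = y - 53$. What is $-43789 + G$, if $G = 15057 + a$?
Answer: $-28805$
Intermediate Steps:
$M{\left(y,P \right)} = -53 + y$
$a = -73$ ($a = -53 - 20 = -73$)
$G = 14984$ ($G = 15057 - 73 = 14984$)
$-43789 + G = -43789 + 14984 = -28805$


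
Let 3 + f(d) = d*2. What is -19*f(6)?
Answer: -171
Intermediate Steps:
f(d) = -3 + 2*d (f(d) = -3 + d*2 = -3 + 2*d)
-19*f(6) = -19*(-3 + 2*6) = -19*(-3 + 12) = -19*9 = -171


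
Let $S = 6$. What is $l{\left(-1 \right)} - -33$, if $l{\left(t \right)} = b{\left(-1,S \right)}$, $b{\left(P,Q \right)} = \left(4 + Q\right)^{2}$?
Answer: $133$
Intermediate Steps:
$l{\left(t \right)} = 100$ ($l{\left(t \right)} = \left(4 + 6\right)^{2} = 10^{2} = 100$)
$l{\left(-1 \right)} - -33 = 100 - -33 = 100 + 33 = 133$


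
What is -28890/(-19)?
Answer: 28890/19 ≈ 1520.5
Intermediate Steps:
-28890/(-19) = -28890*(-1)/19 = -1926*(-15/19) = 28890/19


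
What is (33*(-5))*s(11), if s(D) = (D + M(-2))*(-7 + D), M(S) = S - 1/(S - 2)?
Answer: -6105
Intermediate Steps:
M(S) = S - 1/(-2 + S)
s(D) = (-7 + D)*(-7/4 + D) (s(D) = (D + (-1 + (-2)² - 2*(-2))/(-2 - 2))*(-7 + D) = (D + (-1 + 4 + 4)/(-4))*(-7 + D) = (D - ¼*7)*(-7 + D) = (D - 7/4)*(-7 + D) = (-7/4 + D)*(-7 + D) = (-7 + D)*(-7/4 + D))
(33*(-5))*s(11) = (33*(-5))*(49/4 + 11² - 35/4*11) = -165*(49/4 + 121 - 385/4) = -165*37 = -6105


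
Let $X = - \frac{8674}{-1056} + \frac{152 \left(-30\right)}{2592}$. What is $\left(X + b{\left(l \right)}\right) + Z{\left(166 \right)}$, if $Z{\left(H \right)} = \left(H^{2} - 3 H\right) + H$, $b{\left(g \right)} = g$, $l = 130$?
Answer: $\frac{130016881}{4752} \approx 27360.0$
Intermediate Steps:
$Z{\left(H \right)} = H^{2} - 2 H$
$X = \frac{30673}{4752}$ ($X = \left(-8674\right) \left(- \frac{1}{1056}\right) - \frac{95}{54} = \frac{4337}{528} - \frac{95}{54} = \frac{30673}{4752} \approx 6.4548$)
$\left(X + b{\left(l \right)}\right) + Z{\left(166 \right)} = \left(\frac{30673}{4752} + 130\right) + 166 \left(-2 + 166\right) = \frac{648433}{4752} + 166 \cdot 164 = \frac{648433}{4752} + 27224 = \frac{130016881}{4752}$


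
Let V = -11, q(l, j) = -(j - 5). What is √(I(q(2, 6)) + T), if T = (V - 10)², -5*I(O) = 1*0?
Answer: 21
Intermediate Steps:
q(l, j) = 5 - j (q(l, j) = -(-5 + j) = 5 - j)
I(O) = 0 (I(O) = -0/5 = -⅕*0 = 0)
T = 441 (T = (-11 - 10)² = (-21)² = 441)
√(I(q(2, 6)) + T) = √(0 + 441) = √441 = 21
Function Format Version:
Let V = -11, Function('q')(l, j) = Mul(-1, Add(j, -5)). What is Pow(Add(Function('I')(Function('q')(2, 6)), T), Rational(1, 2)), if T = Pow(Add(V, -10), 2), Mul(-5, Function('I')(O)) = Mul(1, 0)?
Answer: 21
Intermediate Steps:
Function('q')(l, j) = Add(5, Mul(-1, j)) (Function('q')(l, j) = Mul(-1, Add(-5, j)) = Add(5, Mul(-1, j)))
Function('I')(O) = 0 (Function('I')(O) = Mul(Rational(-1, 5), Mul(1, 0)) = Mul(Rational(-1, 5), 0) = 0)
T = 441 (T = Pow(Add(-11, -10), 2) = Pow(-21, 2) = 441)
Pow(Add(Function('I')(Function('q')(2, 6)), T), Rational(1, 2)) = Pow(Add(0, 441), Rational(1, 2)) = Pow(441, Rational(1, 2)) = 21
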